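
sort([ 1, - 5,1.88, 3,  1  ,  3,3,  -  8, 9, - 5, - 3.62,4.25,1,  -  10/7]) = [ - 8, - 5, - 5, - 3.62, - 10/7,  1, 1, 1,1.88, 3,3,3 , 4.25,  9] 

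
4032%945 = 252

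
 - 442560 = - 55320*8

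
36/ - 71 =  - 1 + 35/71 = -0.51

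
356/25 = 356/25=14.24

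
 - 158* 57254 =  - 9046132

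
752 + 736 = 1488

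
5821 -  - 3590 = 9411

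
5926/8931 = 5926/8931  =  0.66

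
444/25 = 444/25= 17.76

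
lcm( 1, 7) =7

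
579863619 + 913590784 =1493454403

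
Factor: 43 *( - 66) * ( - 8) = 22704   =  2^4 * 3^1 * 11^1*43^1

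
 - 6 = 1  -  7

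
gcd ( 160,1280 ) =160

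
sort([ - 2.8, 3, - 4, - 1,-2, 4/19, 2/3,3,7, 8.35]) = [ - 4, - 2.8, - 2, - 1,4/19, 2/3, 3,3, 7, 8.35]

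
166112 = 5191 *32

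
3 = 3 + 0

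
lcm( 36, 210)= 1260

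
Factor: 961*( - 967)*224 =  - 208160288 =- 2^5 * 7^1*31^2 *967^1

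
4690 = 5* 938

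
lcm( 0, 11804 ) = 0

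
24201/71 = 24201/71 = 340.86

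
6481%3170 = 141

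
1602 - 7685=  - 6083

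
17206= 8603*2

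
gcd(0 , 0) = 0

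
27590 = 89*310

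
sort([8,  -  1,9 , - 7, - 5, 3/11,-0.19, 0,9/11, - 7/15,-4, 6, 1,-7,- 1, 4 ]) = [ - 7,-7,-5 ,-4,-1, - 1,- 7/15, - 0.19,0, 3/11 , 9/11, 1, 4, 6, 8,9]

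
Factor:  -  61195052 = -2^2 *271^1 * 56453^1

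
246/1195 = 246/1195=0.21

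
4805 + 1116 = 5921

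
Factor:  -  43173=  - 3^4 * 13^1*41^1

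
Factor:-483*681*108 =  - 35523684=-  2^2*3^5*7^1*23^1 *227^1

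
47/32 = 1+15/32 = 1.47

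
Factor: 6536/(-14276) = -2^1*19^1*83^(-1 ) =- 38/83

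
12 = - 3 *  ( - 4)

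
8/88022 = 4/44011=0.00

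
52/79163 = 52/79163  =  0.00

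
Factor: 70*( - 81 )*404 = -2^3*3^4*5^1 * 7^1* 101^1 = -2290680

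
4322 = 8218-3896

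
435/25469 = 435/25469 = 0.02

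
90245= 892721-802476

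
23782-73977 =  - 50195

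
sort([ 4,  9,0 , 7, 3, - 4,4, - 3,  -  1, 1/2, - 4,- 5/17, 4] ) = [  -  4,  -  4,  -  3, - 1, - 5/17 , 0, 1/2, 3, 4, 4,4, 7, 9 ] 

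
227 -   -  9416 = 9643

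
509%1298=509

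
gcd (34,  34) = 34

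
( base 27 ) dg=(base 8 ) 557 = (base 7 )1033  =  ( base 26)e3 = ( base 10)367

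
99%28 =15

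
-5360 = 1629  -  6989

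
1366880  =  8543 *160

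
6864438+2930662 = 9795100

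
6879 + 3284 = 10163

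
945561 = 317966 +627595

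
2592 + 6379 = 8971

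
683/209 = 3 + 56/209 = 3.27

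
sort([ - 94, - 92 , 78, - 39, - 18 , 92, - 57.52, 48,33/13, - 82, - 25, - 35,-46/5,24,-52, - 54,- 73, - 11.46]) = [-94, - 92, - 82, - 73, - 57.52, - 54, - 52,- 39,-35, - 25, - 18, - 11.46, - 46/5, 33/13,24, 48,78,92]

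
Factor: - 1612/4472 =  - 2^( - 1)*31^1* 43^( - 1 ) = - 31/86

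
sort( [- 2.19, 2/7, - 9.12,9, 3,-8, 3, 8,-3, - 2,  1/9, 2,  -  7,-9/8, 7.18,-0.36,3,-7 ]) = [- 9.12, - 8, - 7, - 7,-3, - 2.19, - 2, - 9/8, - 0.36 , 1/9,2/7, 2, 3, 3, 3, 7.18 , 8,9]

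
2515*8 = 20120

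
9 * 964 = 8676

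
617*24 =14808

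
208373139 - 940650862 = -732277723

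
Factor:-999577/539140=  - 2^( - 2)*  5^( - 1)*7^( - 1)*199^1*3851^(  -  1) * 5023^1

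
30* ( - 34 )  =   - 1020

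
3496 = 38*92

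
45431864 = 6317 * 7192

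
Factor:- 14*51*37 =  - 26418 = - 2^1*3^1  *7^1*17^1 * 37^1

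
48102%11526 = 1998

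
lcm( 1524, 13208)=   39624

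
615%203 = 6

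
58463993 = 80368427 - 21904434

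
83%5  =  3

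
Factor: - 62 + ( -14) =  -2^2 * 19^1 = - 76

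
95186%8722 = 7966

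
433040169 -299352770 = 133687399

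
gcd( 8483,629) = 17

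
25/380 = 5/76 = 0.07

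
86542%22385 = 19387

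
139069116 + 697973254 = 837042370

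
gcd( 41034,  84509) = 1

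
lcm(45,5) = 45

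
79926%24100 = 7626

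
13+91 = 104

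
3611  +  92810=96421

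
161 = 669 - 508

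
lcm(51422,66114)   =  462798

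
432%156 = 120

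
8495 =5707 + 2788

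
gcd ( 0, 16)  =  16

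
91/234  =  7/18 = 0.39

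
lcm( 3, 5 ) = 15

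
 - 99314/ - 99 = 1003 + 17/99 =1003.17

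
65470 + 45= 65515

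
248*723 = 179304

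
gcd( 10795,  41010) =5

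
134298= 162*829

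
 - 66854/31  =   - 66854/31 = - 2156.58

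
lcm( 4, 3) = 12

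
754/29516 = 377/14758 = 0.03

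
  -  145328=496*( - 293) 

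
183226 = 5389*34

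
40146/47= 854+8/47 = 854.17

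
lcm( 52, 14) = 364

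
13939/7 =13939/7 = 1991.29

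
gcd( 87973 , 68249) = 1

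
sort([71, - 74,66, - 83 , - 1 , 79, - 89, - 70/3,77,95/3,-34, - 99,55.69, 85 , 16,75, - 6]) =[ - 99, - 89,-83,-74, - 34, - 70/3, - 6, - 1,16,  95/3,55.69, 66,71, 75  ,  77, 79,85]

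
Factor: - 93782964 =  - 2^2* 3^1*11^1*491^1*1447^1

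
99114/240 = 412 + 39/40 = 412.98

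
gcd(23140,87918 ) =2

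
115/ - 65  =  -23/13 = - 1.77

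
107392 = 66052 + 41340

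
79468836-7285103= 72183733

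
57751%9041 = 3505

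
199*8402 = 1671998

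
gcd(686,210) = 14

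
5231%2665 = 2566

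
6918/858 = 8 + 9/143 = 8.06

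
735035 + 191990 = 927025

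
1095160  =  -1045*( - 1048)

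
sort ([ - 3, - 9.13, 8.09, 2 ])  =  [ -9.13, - 3,2,8.09]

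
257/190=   257/190 = 1.35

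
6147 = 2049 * 3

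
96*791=75936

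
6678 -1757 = 4921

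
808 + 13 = 821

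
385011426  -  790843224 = -405831798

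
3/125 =3/125=   0.02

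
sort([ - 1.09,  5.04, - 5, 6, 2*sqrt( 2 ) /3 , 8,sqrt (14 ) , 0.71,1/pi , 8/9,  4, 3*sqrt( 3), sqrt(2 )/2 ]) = [-5,-1.09, 1/pi, sqrt(2) /2, 0.71,8/9, 2 * sqrt( 2 ) /3 , sqrt ( 14 ), 4,  5.04, 3*sqrt( 3), 6, 8 ]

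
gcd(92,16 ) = 4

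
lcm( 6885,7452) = 633420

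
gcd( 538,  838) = 2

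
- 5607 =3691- 9298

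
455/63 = 65/9=7.22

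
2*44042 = 88084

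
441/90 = 4  +  9/10 = 4.90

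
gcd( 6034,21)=7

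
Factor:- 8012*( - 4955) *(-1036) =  - 2^4*5^1*7^1*37^1*991^1*2003^1=- 41128640560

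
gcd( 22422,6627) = 3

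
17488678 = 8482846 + 9005832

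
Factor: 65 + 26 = 91 = 7^1*13^1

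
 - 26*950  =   - 24700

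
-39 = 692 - 731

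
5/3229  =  5/3229 = 0.00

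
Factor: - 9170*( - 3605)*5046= 166809911100 =2^2*3^1*5^2*7^2 *29^2*103^1*131^1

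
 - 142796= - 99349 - 43447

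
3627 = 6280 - 2653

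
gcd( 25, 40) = 5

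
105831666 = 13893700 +91937966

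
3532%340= 132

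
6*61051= 366306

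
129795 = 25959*5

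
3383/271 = 3383/271  =  12.48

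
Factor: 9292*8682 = 80673144=2^3*3^1*23^1*101^1*1447^1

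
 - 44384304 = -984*45106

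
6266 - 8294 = -2028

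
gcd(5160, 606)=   6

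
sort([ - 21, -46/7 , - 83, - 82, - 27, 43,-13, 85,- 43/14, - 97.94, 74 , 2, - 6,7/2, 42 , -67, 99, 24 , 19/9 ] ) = [ -97.94, - 83, - 82, - 67,-27, - 21, - 13, - 46/7, -6, - 43/14, 2, 19/9, 7/2, 24, 42, 43, 74, 85 , 99]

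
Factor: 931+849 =2^2*5^1*89^1 = 1780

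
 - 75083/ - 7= 75083/7 = 10726.14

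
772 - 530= 242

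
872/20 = 43 + 3/5 = 43.60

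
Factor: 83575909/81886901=1721^( - 1)*47581^( - 1) *83575909^1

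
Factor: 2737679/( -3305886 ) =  - 2^(-1)*3^( - 1)*7^2*19^( - 1)*47^( - 1)*617^ ( - 1) * 55871^1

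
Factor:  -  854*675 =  - 2^1*3^3*5^2*7^1*61^1 = - 576450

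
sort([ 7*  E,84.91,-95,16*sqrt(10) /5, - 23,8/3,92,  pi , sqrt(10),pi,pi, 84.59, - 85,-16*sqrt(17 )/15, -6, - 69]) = [-95,  -  85,-69, - 23 ,-6, - 16*sqrt(17) /15, 8/3, pi, pi,  pi, sqrt( 10 ),16*sqrt( 10) /5, 7*E,84.59,84.91,92 ] 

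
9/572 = 9/572=0.02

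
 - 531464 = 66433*( - 8) 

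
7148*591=4224468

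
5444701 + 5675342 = 11120043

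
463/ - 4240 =- 1 + 3777/4240 = - 0.11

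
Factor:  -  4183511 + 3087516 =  - 1095995 = -5^1*109^1*2011^1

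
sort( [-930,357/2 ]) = [ - 930, 357/2]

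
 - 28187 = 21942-50129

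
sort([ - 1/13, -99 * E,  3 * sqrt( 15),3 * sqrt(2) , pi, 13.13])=[ - 99*E, - 1/13,  pi,3*sqrt ( 2), 3 * sqrt( 15), 13.13 ]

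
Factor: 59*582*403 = 2^1 *3^1*13^1*31^1*59^1 * 97^1 = 13838214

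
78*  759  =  59202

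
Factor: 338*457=2^1 * 13^2*457^1  =  154466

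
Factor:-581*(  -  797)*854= 395450678 = 2^1*7^2*61^1*83^1*797^1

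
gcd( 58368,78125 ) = 1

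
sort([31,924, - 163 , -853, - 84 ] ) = [ - 853,-163, - 84,31,  924]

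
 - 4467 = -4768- -301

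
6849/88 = 6849/88 =77.83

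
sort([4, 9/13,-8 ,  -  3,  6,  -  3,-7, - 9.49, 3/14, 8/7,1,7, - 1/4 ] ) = [-9.49, - 8, - 7, - 3,- 3,  -  1/4,  3/14,  9/13, 1,8/7,4,6,7]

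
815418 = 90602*9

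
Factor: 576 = 2^6*3^2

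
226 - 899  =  - 673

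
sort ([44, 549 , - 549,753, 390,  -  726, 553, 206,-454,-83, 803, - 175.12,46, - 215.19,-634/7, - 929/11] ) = [ - 726, - 549, - 454,  -  215.19,-175.12, - 634/7,-929/11, - 83, 44,46, 206,390, 549, 553, 753, 803 ] 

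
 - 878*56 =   -  49168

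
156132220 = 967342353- 811210133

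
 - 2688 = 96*( - 28 )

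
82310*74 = 6090940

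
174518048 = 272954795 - 98436747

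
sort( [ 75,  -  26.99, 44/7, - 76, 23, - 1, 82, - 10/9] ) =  [ - 76,-26.99, - 10/9, - 1, 44/7, 23,  75,82]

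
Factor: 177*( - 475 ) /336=  -  28025/112 = - 2^( - 4) * 5^2*7^( - 1)*19^1*59^1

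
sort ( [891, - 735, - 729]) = [ - 735, - 729,891] 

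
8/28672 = 1/3584 = 0.00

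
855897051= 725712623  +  130184428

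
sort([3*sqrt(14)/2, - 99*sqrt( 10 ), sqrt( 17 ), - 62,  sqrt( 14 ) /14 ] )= [-99*sqrt(10 ), - 62, sqrt( 14 )/14,sqrt( 17 ), 3*sqrt(14 ) /2]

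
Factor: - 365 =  - 5^1*73^1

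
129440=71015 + 58425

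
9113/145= 62 + 123/145 = 62.85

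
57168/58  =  28584/29 = 985.66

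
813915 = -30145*( - 27)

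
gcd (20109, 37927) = 1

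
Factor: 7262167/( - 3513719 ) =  - 660197/319429=- 11^( - 1 ) * 71^( -1 )*409^(- 1 )*660197^1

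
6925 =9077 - 2152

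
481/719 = 481/719  =  0.67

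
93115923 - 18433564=74682359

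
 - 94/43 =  - 94/43 =- 2.19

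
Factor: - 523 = -523^1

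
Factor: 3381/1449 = 7/3 = 3^ ( - 1)*  7^1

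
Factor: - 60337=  - 60337^1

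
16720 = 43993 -27273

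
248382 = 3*82794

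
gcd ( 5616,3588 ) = 156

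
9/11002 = 9/11002=0.00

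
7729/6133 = 1 + 1596/6133 = 1.26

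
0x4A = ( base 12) 62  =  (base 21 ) 3B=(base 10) 74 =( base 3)2202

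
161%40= 1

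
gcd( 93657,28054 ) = 1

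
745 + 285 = 1030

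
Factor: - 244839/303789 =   -  7^1 * 89^1*773^(-1)  =  - 623/773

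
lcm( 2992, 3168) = 53856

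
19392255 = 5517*3515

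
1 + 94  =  95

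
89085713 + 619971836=709057549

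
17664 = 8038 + 9626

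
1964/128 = 15 + 11/32 = 15.34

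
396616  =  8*49577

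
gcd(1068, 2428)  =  4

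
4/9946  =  2/4973 =0.00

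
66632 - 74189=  - 7557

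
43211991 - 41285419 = 1926572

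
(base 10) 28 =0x1C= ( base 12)24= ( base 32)s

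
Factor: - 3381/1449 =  - 3^( - 1)*7^1=-7/3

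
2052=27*76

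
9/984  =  3/328 = 0.01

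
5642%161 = 7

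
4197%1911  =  375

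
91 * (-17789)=-1618799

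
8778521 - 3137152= 5641369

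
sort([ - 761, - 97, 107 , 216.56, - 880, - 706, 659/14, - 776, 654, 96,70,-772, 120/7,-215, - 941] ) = [ - 941, - 880, - 776, - 772, - 761, - 706, - 215, - 97,120/7, 659/14, 70, 96,107, 216.56, 654]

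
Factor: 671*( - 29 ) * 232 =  - 2^3*11^1*29^2 * 61^1 = - 4514488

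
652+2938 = 3590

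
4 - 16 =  - 12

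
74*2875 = 212750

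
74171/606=122+239/606 = 122.39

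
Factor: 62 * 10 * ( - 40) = - 2^5 * 5^2*31^1 = - 24800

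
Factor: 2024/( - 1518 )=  - 4/3= - 2^2  *3^( - 1)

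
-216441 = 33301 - 249742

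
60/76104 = 5/6342=0.00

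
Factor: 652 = 2^2*163^1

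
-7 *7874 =-55118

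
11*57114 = 628254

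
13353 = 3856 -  - 9497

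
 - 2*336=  - 672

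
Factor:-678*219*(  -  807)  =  2^1 * 3^3*73^1*113^1*269^1  =  119824974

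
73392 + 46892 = 120284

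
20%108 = 20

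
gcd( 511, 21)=7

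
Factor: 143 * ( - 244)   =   - 34892= - 2^2 * 11^1*13^1 * 61^1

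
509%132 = 113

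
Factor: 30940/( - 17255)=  - 2^2*13^1*29^( - 1) = -52/29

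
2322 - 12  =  2310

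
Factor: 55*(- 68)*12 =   -  44880 = - 2^4*3^1*5^1*11^1*17^1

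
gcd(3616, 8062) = 2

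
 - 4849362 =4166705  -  9016067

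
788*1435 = 1130780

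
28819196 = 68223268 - 39404072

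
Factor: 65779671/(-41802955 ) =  - 3^1* 5^(-1)*53^( - 1 )*283^1 * 77479^1*157747^( - 1 ) 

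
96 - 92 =4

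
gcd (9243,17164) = 1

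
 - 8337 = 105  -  8442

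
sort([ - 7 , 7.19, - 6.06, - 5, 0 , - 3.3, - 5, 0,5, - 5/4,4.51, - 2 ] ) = [ - 7, - 6.06, - 5, - 5, - 3.3, - 2,-5/4 , 0, 0,4.51,5, 7.19]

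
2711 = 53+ 2658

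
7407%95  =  92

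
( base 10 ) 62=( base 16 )3e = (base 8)76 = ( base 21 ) 2K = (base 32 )1U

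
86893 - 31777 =55116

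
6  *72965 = 437790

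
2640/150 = 88/5 = 17.60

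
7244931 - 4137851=3107080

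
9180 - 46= 9134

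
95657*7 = 669599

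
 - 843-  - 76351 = 75508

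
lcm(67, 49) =3283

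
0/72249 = 0  =  0.00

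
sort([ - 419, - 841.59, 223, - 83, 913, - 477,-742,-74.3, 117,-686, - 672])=[-841.59 ,-742, - 686, - 672,  -  477, - 419,  -  83, -74.3 , 117, 223, 913]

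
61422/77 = 61422/77 = 797.69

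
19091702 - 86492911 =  - 67401209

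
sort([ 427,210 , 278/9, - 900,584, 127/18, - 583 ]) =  [ - 900,-583,127/18,278/9, 210,427, 584 ] 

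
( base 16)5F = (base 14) 6B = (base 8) 137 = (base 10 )95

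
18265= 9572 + 8693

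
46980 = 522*90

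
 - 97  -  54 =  - 151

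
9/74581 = 9/74581 = 0.00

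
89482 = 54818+34664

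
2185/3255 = 437/651 = 0.67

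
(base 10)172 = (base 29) 5R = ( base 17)a2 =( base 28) 64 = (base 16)ac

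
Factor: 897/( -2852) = -2^( - 2)*3^1*13^1* 31^(-1) = -39/124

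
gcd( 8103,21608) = 2701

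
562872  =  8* 70359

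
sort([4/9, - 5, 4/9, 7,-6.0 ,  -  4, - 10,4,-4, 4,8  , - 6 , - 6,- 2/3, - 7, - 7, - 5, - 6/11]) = [ - 10, - 7,  -  7, - 6.0, - 6 , - 6, - 5, - 5, - 4, -4, - 2/3, - 6/11, 4/9, 4/9,4,  4, 7, 8]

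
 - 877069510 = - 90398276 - 786671234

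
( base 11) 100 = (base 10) 121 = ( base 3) 11111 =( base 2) 1111001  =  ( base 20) 61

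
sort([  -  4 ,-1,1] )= [ - 4, - 1 , 1] 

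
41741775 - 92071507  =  -50329732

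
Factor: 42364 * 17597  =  2^2 * 7^1 * 17^1 * 89^1* 17597^1 = 745479308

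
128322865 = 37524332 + 90798533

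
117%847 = 117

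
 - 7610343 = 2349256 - 9959599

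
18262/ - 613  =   - 18262/613 =- 29.79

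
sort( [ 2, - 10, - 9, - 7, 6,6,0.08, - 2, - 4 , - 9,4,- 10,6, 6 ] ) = [  -  10,-10, - 9,  -  9,-7, - 4, - 2,0.08,2, 4 , 6,6,6,6 ] 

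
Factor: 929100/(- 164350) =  - 978/173 = - 2^1*3^1*163^1*173^( - 1 ) 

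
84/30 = 2+4/5= 2.80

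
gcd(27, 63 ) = 9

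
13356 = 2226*6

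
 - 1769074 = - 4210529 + 2441455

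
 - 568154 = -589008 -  - 20854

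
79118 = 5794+73324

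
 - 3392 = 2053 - 5445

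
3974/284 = 13 + 141/142 = 13.99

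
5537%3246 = 2291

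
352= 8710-8358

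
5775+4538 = 10313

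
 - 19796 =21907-41703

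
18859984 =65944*286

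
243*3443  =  836649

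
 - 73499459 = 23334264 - 96833723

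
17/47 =17/47 = 0.36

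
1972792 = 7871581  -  5898789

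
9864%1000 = 864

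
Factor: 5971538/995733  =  2^1*3^( - 4)*19^( - 1 )*47^1*647^(-1)*63527^1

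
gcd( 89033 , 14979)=1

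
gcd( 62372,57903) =1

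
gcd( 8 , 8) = 8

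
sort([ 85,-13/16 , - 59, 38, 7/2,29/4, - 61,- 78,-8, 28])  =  [ - 78, - 61,-59,-8,-13/16,7/2, 29/4, 28, 38, 85] 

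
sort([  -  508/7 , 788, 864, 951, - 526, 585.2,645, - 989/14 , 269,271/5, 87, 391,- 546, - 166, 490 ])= [-546, - 526 , -166 , - 508/7,  -  989/14,271/5,87 , 269, 391, 490,  585.2,645, 788, 864 , 951] 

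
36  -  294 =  - 258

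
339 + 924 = 1263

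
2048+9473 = 11521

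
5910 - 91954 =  - 86044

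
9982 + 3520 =13502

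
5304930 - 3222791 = 2082139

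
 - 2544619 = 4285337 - 6829956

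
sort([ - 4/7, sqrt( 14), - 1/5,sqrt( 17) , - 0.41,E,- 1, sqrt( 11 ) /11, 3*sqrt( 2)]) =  [  -  1, - 4/7,-0.41 , - 1/5,sqrt( 11)/11, E,sqrt( 14),sqrt( 17), 3*sqrt( 2) ]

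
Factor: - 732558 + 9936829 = 9204271 = 9204271^1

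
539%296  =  243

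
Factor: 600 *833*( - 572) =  - 2^5*3^1*5^2*7^2*  11^1 * 13^1*17^1=-  285885600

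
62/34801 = 62/34801 = 0.00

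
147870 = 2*73935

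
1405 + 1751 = 3156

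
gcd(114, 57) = 57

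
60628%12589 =10272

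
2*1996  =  3992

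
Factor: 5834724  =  2^2 * 3^1*7^2*9923^1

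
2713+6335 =9048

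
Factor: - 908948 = - 2^2*223^1*1019^1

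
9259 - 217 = 9042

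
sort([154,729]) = [ 154,729 ] 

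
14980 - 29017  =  -14037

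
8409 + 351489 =359898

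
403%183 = 37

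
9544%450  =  94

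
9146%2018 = 1074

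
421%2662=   421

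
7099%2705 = 1689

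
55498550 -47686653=7811897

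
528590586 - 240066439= 288524147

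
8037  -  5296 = 2741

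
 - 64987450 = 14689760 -79677210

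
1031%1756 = 1031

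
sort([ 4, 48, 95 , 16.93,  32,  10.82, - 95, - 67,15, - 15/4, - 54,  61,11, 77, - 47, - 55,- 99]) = [ - 99 , - 95, - 67,- 55, - 54, - 47,  -  15/4, 4,10.82,  11,  15,16.93,32,48, 61, 77,95]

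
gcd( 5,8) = 1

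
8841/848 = 8841/848 = 10.43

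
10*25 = 250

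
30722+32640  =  63362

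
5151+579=5730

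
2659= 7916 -5257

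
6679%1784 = 1327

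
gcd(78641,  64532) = 1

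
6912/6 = 1152 = 1152.00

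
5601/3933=1867/1311 = 1.42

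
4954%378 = 40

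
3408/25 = 136  +  8/25 = 136.32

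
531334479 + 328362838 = 859697317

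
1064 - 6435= - 5371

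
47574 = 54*881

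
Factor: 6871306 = 2^1*13^1*47^1* 5623^1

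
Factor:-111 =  - 3^1*37^1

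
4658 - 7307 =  - 2649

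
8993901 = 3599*2499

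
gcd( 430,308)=2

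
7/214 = 7/214 =0.03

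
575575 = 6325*91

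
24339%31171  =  24339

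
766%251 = 13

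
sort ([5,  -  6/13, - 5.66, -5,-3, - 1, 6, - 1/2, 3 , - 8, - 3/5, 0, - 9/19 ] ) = [ - 8, - 5.66, - 5, - 3,-1, - 3/5, - 1/2, - 9/19, - 6/13,0, 3, 5, 6 ]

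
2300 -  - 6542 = 8842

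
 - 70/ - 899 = 70/899 = 0.08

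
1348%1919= 1348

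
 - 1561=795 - 2356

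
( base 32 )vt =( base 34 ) U1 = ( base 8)1775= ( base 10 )1021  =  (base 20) 2b1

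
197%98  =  1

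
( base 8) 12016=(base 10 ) 5134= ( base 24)8lm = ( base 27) 714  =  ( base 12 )2b7a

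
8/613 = 8/613=0.01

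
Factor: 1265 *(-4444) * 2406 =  - 13525713960 = -  2^3*3^1*5^1*11^2*23^1*101^1*401^1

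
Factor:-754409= - 17^1*199^1*223^1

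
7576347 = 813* 9319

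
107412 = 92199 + 15213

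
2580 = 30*86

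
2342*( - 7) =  - 16394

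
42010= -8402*(  -  5 )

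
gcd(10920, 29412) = 12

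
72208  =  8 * 9026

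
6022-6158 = -136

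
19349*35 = 677215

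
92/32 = 2 + 7/8 = 2.88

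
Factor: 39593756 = 2^2*53^1*186763^1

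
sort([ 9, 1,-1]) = [ - 1,1,9 ]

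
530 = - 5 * ( - 106 )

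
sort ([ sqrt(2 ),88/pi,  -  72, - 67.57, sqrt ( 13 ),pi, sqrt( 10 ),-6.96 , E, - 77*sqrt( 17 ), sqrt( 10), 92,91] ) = [ - 77*sqrt (17), - 72,  -  67.57,-6.96, sqrt (2), E,pi, sqrt(10 ), sqrt( 10),sqrt( 13 ),  88/pi, 91,92 ] 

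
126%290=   126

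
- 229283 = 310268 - 539551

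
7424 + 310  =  7734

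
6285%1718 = 1131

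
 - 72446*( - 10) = 724460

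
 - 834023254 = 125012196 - 959035450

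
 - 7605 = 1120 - 8725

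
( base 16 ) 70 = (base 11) a2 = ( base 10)112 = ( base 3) 11011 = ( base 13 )88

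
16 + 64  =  80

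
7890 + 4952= 12842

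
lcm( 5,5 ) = 5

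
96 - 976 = -880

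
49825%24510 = 805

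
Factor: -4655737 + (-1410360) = -6066097^1 = -6066097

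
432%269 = 163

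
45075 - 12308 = 32767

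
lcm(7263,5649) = 50841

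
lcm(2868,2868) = 2868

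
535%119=59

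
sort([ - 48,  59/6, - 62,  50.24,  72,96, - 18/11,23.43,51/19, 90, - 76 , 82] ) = [-76,-62,-48, - 18/11, 51/19 , 59/6,23.43,  50.24,72 , 82, 90,96]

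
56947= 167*341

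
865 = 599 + 266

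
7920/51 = 155  +  5/17 = 155.29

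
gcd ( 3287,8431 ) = 1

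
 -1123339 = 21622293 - 22745632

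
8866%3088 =2690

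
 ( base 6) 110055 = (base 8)21623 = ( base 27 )CD8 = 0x2393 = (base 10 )9107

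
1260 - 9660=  - 8400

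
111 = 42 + 69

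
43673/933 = 43673/933 = 46.81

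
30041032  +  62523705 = 92564737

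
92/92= 1 = 1.00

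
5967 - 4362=1605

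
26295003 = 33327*789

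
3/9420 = 1/3140 = 0.00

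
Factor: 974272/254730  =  2^5*3^( - 1)*5^(-1)*7^(  -  1) *13^1*1171^1*1213^(-1) = 487136/127365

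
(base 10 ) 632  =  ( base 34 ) ik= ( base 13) 398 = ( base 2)1001111000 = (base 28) MG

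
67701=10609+57092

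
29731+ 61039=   90770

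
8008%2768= 2472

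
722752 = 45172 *16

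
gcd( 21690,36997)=1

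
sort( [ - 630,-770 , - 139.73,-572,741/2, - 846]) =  [-846 ,-770, - 630 , -572, -139.73, 741/2 ] 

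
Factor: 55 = 5^1*11^1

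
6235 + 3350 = 9585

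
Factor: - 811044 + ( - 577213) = -1388257 = -13^1 * 23^1 * 4643^1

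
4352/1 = 4352 = 4352.00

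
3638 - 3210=428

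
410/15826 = 5/193  =  0.03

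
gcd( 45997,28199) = 1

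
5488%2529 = 430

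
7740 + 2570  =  10310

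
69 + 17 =86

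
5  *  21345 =106725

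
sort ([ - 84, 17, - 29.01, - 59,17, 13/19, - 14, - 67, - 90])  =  [ - 90,- 84, - 67, - 59, - 29.01, - 14,  13/19, 17, 17] 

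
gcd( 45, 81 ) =9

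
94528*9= 850752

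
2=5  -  3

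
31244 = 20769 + 10475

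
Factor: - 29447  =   - 11^1*2677^1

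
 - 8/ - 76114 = 4/38057 = 0.00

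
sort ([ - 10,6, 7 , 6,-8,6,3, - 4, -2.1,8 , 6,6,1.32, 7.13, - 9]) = [ - 10, - 9,- 8, - 4, - 2.1,1.32,3,6, 6, 6,6,6,7,  7.13, 8] 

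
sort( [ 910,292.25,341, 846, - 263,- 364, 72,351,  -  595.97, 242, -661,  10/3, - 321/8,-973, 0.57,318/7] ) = [  -  973,- 661, - 595.97, - 364,-263, - 321/8, 0.57,10/3,  318/7,72, 242,292.25,341 , 351, 846,910] 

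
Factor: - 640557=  - 3^2*103^1*691^1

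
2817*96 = 270432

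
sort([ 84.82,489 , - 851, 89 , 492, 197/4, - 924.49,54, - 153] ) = [ - 924.49, - 851, - 153, 197/4,54,84.82,  89, 489, 492]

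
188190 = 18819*10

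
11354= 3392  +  7962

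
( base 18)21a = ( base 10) 676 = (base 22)18g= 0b1010100100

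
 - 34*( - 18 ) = 612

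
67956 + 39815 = 107771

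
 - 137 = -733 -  - 596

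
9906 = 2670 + 7236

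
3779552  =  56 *67492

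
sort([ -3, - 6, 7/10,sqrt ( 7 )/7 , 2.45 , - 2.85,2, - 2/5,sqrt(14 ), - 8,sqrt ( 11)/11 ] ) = [  -  8, - 6,- 3,-2.85,- 2/5 , sqrt( 11 ) /11 , sqrt( 7 ) /7,7/10 , 2,  2.45,sqrt(  14 )]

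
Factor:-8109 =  - 3^2*17^1*53^1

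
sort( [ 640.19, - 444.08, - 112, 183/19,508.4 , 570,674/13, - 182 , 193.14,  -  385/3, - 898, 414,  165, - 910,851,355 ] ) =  [ - 910,-898, - 444.08, - 182 , - 385/3, - 112, 183/19,  674/13,165,193.14,355,414, 508.4 , 570, 640.19,851 ] 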